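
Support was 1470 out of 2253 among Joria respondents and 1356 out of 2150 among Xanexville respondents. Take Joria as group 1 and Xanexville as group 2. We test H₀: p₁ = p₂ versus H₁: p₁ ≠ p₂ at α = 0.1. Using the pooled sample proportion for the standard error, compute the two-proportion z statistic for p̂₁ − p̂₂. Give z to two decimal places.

z = 1.51

p̂₁ = 1470/2253 ≈ 0.652463, p̂₂ = 1356/2150 ≈ 0.630698.
Pooled p̂ = (1470+1356)/(2253+2150) = 2826/4403 = 0.641835.
SE = √(p̂(1−p̂)(1/n₁+1/n₂)) = √(0.641835·0.358165·0.000908969) = √(0.000208956) = 0.014455.
z = (0.652463 − 0.630698)/0.014455 = 0.021765/0.014455 = 1.51.
Two-sided p-value ≈ 2·Φ(−1.506) = 0.1321. With α = 0.1, fail to reject H₀.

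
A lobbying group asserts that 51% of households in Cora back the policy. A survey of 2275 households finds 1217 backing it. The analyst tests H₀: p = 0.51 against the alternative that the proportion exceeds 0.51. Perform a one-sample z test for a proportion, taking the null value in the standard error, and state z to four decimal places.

z = 2.3801

p̂ = 1217/2275 = 0.5349451.
SE = √(p₀(1−p₀)/n) = √(0.2499/2275) = 0.0104808.
z = (0.5349451 − 0.51)/0.0104808 = 0.0249451/0.0104808 = 2.3801.
p-value = P(Z > 2.380) ≈ 0.0087.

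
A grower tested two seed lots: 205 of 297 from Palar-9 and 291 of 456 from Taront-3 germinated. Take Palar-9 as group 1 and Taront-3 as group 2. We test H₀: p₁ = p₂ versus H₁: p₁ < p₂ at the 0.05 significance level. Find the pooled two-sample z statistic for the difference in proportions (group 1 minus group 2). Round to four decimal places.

p̂₁ = 205/297 = 0.690236, p̂₂ = 291/456 = 0.638158.
Pooled p̂ = (205+291)/(297+456) = 496/753 = 0.658699.
SE = √(0.224815 × 0.00555999) = 0.035355.
z = (0.690236 − 0.638158)/0.035355 = 0.052078/0.035355 = 1.4730.
p-value = P(Z < 1.473) ≈ 0.9296, so at α = 0.05 we fail to reject H₀.

z = 1.4730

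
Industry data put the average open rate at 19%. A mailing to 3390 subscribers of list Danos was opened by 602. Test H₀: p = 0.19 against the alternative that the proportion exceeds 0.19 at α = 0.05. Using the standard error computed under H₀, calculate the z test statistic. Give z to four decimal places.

z = -1.8432

p̂ = 602/3390 ≈ 0.1775811.
Under H₀, SE = √(0.19·0.81/3390) = √(4.53982e-05) = 0.0067378.
z = (0.1775811 − 0.19)/0.0067378 = -0.0124189/0.0067378 = -1.8432.
p-value = P(Z > -1.843) ≈ 0.9673; since p > α = 0.05, fail to reject H₀.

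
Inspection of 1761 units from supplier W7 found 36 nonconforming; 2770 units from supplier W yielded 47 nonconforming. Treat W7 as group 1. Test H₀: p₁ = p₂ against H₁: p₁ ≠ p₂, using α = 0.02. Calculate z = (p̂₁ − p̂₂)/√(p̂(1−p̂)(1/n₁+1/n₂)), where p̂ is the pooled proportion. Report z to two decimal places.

z = 0.85

p̂₁ = 36/1761 = 0.02044, p̂₂ = 47/2770 = 0.01697.
Pooled p̂ = (36+47)/(1761+2770) = 83/4531 = 0.01832.
SE = √(0.0179827 × 0.00092887) = 0.00409.
z = (0.02044 − 0.01697)/0.00409 = 0.00347/0.00409 = 0.85.
Two-sided p-value ≈ 2·Φ(−0.850) = 0.3951; since p > α = 0.02, fail to reject H₀.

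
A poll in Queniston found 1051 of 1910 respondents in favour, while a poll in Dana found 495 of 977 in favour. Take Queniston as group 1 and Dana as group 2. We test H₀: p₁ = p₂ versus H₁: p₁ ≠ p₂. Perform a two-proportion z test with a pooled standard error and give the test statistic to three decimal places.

p̂₁ = 1051/1910 = 0.55026, p̂₂ = 495/977 = 0.50665.
Pooled p̂ = (1051+495)/(1910+977) = 1546/2887 = 0.53550.
SE = √(0.248739 × 0.0015471) = 0.01962.
z = (0.55026 − 0.50665)/0.01962 = 0.04361/0.01962 = 2.223.
Two-sided p-value ≈ 2·Φ(−2.223) = 0.0262.

z = 2.223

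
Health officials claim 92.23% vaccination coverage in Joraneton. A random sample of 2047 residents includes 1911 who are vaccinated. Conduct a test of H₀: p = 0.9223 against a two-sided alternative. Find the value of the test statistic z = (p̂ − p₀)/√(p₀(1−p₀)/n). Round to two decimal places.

p̂ = 1911/2047 = 0.93356.
Under H₀, SE = √(0.9223·0.0777/2047) = √(3.50087e-05) = 0.00592.
z = (0.93356 − 0.9223)/0.00592 = 0.01126/0.00592 = 1.90.

z = 1.90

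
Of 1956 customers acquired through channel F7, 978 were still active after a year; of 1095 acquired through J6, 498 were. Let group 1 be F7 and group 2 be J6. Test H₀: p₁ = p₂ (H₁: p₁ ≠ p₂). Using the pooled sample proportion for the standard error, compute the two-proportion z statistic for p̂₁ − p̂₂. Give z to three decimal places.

p̂₁ = 978/1956 = 0.50000, p̂₂ = 498/1095 = 0.45479.
Pooled p̂ = (978+498)/(1956+1095) = 1476/3051 = 0.48378.
SE = √(p̂(1−p̂)(1/n₁+1/n₂)) = √(0.48378·0.51622·0.00142449) = √(0.000355747) = 0.01886.
z = (0.50000 − 0.45479)/0.01886 = 0.04521/0.01886 = 2.397.

z = 2.397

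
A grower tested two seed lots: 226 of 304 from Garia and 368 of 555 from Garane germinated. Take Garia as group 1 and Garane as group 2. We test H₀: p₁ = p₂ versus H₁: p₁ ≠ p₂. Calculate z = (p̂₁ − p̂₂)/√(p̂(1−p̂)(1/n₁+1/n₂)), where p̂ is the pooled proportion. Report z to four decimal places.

p̂₁ = 226/304 = 0.743421, p̂₂ = 368/555 = 0.663063.
Pooled p̂ = (226+368)/(304+555) = 594/859 = 0.691502.
SE = √(p̂(1−p̂)(1/n₁+1/n₂)) = √(0.691502·0.308498·0.00509128) = √(0.00108611) = 0.032956.
z = (0.743421 − 0.663063)/0.032956 = 0.080358/0.032956 = 2.4383.
Two-sided p-value ≈ 2·Φ(−2.438) = 0.0148.

z = 2.4383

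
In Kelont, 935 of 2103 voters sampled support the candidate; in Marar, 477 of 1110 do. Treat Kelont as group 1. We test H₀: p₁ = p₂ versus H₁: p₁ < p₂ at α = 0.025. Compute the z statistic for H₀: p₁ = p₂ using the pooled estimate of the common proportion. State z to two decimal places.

p̂₁ = 935/2103 ≈ 0.4446, p̂₂ = 477/1110 ≈ 0.4297.
Pooled p̂ = (935+477)/(2103+1110) = 1412/3213 = 0.4395.
SE = √(0.246335 × 0.00137641) = 0.0184.
z = (0.4446 − 0.4297)/0.0184 = 0.0149/0.0184 = 0.81.
p-value = P(Z < 0.808) ≈ 0.7904. With α = 0.025, fail to reject H₀.

z = 0.81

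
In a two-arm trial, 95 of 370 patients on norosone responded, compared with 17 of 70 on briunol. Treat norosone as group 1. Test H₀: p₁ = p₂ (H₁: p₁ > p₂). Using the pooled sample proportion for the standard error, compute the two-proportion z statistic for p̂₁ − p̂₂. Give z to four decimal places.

z = 0.2448

p̂₁ = 95/370 = 0.256757, p̂₂ = 17/70 = 0.242857.
Pooled p̂ = (95+17)/(370+70) = 112/440 = 0.254545.
SE = √(0.189752 × 0.0169884) = 0.056777.
z = (0.256757 − 0.242857)/0.056777 = 0.013900/0.056777 = 0.2448.
p-value = P(Z > 0.245) ≈ 0.4033.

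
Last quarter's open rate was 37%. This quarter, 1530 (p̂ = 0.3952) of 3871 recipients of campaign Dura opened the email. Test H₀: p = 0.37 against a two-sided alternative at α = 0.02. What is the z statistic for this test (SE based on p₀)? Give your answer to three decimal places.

z = 3.253

p̂ = 1530/3871 = 0.395247.
Under H₀, SE = √(0.37·0.63/3871) = √(6.0217e-05) = 0.007760.
z = (0.395247 − 0.37)/0.007760 = 0.025247/0.007760 = 3.253.
p-value = 2·P(Z > 3.253) ≈ 0.0011; since p < α = 0.02, reject H₀.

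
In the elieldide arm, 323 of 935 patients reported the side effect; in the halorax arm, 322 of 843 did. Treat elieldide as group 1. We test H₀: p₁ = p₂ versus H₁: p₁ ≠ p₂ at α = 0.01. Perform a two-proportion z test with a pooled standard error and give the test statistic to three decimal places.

z = -1.599

p̂₁ = 323/935 ≈ 0.34545, p̂₂ = 322/843 ≈ 0.38197.
Pooled p̂ = (323+322)/(935+843) = 645/1778 = 0.36277.
SE = √(p̂(1−p̂)(1/n₁+1/n₂)) = √(0.36277·0.63723·0.00225576) = √(0.000521457) = 0.02284.
z = (0.34545 − 0.38197)/0.02284 = -0.03652/0.02284 = -1.599.
Two-sided p-value ≈ 2·Φ(−1.599) = 0.1098, so at α = 0.01 we fail to reject H₀.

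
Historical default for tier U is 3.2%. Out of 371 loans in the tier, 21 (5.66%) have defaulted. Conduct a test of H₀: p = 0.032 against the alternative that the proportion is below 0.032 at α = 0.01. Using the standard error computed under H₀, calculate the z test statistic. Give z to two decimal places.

z = 2.69

p̂ = 21/371 = 0.05660.
Under H₀, SE = √(0.032·0.968/371) = √(8.34933e-05) = 0.00914.
z = (0.05660 − 0.032)/0.00914 = 0.02460/0.00914 = 2.69.
p-value = P(Z < 2.693) ≈ 0.9965, so at α = 0.01 we fail to reject H₀.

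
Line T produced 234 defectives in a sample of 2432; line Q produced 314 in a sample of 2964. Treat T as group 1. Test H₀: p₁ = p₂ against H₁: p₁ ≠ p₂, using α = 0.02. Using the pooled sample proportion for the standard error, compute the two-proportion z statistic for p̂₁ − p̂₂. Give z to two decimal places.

p̂₁ = 234/2432 = 0.09622, p̂₂ = 314/2964 = 0.10594.
Pooled p̂ = (234+314)/(2432+2964) = 548/5396 = 0.10156.
SE = √(0.0912429 × 0.000748566) = 0.00826.
z = (0.09622 − 0.10594)/0.00826 = -0.00972/0.00826 = -1.18.
Two-sided p-value ≈ 2·Φ(−1.176) = 0.2395; since p > α = 0.02, fail to reject H₀.

z = -1.18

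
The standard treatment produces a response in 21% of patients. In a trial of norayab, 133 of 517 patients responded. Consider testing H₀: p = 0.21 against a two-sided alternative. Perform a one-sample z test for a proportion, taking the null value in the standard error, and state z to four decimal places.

z = 2.6379

p̂ = 133/517 ≈ 0.257253.
Standard error under H₀: √(0.21×0.79/517) = 0.017913.
z = (0.257253 − 0.21)/0.017913 = 0.047253/0.017913 = 2.6379.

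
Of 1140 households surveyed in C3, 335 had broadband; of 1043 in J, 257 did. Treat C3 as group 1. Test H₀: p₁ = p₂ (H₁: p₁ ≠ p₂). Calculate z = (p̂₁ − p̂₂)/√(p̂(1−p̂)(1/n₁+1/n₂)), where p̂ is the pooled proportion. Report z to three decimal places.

z = 2.491

p̂₁ = 335/1140 ≈ 0.29386, p̂₂ = 257/1043 ≈ 0.24640.
Pooled p̂ = (335+257)/(1140+1043) = 592/2183 = 0.27119.
SE = √(p̂(1−p̂)(1/n₁+1/n₂)) = √(0.27119·0.72881·0.00183597) = √(0.000362868) = 0.01905.
z = (0.29386 − 0.24640)/0.01905 = 0.04746/0.01905 = 2.491.
p-value = 2·P(Z > 2.491) ≈ 0.0127.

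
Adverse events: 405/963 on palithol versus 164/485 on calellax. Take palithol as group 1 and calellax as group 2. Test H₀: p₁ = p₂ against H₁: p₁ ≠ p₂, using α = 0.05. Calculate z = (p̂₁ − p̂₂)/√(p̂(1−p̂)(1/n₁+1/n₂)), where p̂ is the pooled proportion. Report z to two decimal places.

z = 3.03

p̂₁ = 405/963 = 0.4206, p̂₂ = 164/485 = 0.3381.
Pooled p̂ = (405+164)/(963+485) = 569/1448 = 0.3930.
SE = √(p̂(1−p̂)(1/n₁+1/n₂)) = √(0.3930·0.6070·0.00310028) = √(0.000739545) = 0.0272.
z = (0.4206 − 0.3381)/0.0272 = 0.0825/0.0272 = 3.03.
p-value = 2·P(Z > 3.031) ≈ 0.0024; since p < α = 0.05, reject H₀.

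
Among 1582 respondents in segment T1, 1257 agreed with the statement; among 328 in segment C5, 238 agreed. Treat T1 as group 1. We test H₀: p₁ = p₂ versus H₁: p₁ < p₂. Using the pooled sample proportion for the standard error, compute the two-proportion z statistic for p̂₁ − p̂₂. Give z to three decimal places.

p̂₁ = 1257/1582 ≈ 0.79456, p̂₂ = 238/328 ≈ 0.72561.
Pooled p̂ = (1257+238)/(1582+328) = 1495/1910 = 0.78272.
SE = √(0.170068 × 0.00368089) = 0.02502.
z = (0.79456 − 0.72561)/0.02502 = 0.06895/0.02502 = 2.756.
p-value = P(Z < 2.756) ≈ 0.9971.

z = 2.756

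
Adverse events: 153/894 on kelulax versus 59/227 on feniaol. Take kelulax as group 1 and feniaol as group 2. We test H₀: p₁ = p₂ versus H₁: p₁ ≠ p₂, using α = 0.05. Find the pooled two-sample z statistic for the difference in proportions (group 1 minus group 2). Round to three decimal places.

z = -3.050

p̂₁ = 153/894 ≈ 0.171141, p̂₂ = 59/227 ≈ 0.259912.
Pooled p̂ = (153+59)/(894+227) = 212/1121 = 0.189117.
SE = √(p̂(1−p̂)(1/n₁+1/n₂)) = √(0.189117·0.810883·0.00552385) = √(0.000847092) = 0.029105.
z = (0.171141 − 0.259912)/0.029105 = -0.088771/0.029105 = -3.050.
Two-sided p-value ≈ 2·Φ(−3.050) = 0.0023, so at α = 0.05 we reject H₀.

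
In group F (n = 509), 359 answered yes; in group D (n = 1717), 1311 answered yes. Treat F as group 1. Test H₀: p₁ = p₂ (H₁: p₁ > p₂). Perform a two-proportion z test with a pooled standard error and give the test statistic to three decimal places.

z = -2.666

p̂₁ = 359/509 = 0.705305, p̂₂ = 1311/1717 = 0.763541.
Pooled p̂ = (359+1311)/(509+1717) = 1670/2226 = 0.750225.
SE = √(p̂(1−p̂)(1/n₁+1/n₂)) = √(0.750225·0.249775·0.00254705) = √(0.000477285) = 0.021847.
z = (0.705305 − 0.763541)/0.021847 = -0.058236/0.021847 = -2.666.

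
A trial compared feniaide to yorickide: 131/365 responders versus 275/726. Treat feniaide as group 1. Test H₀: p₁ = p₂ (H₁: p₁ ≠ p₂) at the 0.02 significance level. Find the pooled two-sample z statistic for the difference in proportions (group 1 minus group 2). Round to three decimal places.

p̂₁ = 131/365 = 0.35890, p̂₂ = 275/726 = 0.37879.
Pooled p̂ = (131+275)/(365+726) = 406/1091 = 0.37214.
SE = √(0.233651 × 0.00411714) = 0.03102.
z = (0.35890 − 0.37879)/0.03102 = -0.01989/0.03102 = -0.641.
p-value = 2·P(Z > 0.641) ≈ 0.5215; since p > α = 0.02, fail to reject H₀.

z = -0.641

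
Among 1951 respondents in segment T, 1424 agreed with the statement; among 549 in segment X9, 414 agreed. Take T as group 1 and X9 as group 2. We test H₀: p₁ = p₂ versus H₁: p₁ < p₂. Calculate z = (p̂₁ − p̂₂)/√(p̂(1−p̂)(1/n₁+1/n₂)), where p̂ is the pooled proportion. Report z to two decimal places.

z = -1.14

p̂₁ = 1424/1951 = 0.7299, p̂₂ = 414/549 = 0.7541.
Pooled p̂ = (1424+414)/(1951+549) = 1838/2500 = 0.7352.
SE = √(p̂(1−p̂)(1/n₁+1/n₂)) = √(0.7352·0.2648·0.00233405) = √(0.000454395) = 0.0213.
z = (0.7299 − 0.7541)/0.0213 = -0.0242/0.0213 = -1.14.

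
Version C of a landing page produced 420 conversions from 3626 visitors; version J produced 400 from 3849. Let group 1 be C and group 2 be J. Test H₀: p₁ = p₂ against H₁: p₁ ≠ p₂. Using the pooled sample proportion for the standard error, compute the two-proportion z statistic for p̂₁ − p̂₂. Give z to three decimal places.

p̂₁ = 420/3626 = 0.115830, p̂₂ = 400/3849 = 0.103923.
Pooled p̂ = (420+400)/(3626+3849) = 820/7475 = 0.109699.
SE = √(p̂(1−p̂)(1/n₁+1/n₂)) = √(0.109699·0.890301·0.000535594) = √(5.23088e-05) = 0.007232.
z = (0.115830 − 0.103923)/0.007232 = 0.011907/0.007232 = 1.646.
Two-sided p-value ≈ 2·Φ(−1.646) = 0.0997.

z = 1.646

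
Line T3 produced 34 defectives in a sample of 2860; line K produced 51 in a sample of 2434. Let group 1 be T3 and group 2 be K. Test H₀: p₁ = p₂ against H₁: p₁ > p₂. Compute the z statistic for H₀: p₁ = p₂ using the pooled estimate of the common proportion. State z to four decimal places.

z = -2.6153

p̂₁ = 34/2860 ≈ 0.0118881, p̂₂ = 51/2434 ≈ 0.0209532.
Pooled p̂ = (34+51)/(2860+2434) = 85/5294 = 0.0160559.
SE = √(0.0157981 × 0.000760497) = 0.0034662.
z = (0.0118881 − 0.0209532)/0.0034662 = -0.0090651/0.0034662 = -2.6153.
p-value = P(Z > -2.615) ≈ 0.9955.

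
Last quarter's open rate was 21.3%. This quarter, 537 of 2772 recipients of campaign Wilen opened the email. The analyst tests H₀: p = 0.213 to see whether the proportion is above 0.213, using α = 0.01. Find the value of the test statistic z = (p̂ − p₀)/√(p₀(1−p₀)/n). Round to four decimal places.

p̂ = 537/2772 = 0.1937229.
Under H₀, SE = √(0.213·0.787/2772) = √(6.04729e-05) = 0.0077764.
z = (0.1937229 − 0.213)/0.0077764 = -0.0192771/0.0077764 = -2.4789.
p-value = P(Z > -2.479) ≈ 0.9934. With α = 0.01, fail to reject H₀.

z = -2.4789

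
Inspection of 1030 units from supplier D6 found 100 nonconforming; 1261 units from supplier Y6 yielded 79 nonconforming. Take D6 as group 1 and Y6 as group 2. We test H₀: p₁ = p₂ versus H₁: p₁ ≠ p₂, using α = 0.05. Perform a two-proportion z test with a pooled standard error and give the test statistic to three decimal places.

z = 3.055

p̂₁ = 100/1030 = 0.097087, p̂₂ = 79/1261 = 0.062649.
Pooled p̂ = (100+79)/(1030+1261) = 179/2291 = 0.078132.
SE = √(p̂(1−p̂)(1/n₁+1/n₂)) = √(0.078132·0.921868·0.0017639) = √(0.000127049) = 0.011272.
z = (0.097087 − 0.062649)/0.011272 = 0.034438/0.011272 = 3.055.
Two-sided p-value ≈ 2·Φ(−3.055) = 0.0022; since p < α = 0.05, reject H₀.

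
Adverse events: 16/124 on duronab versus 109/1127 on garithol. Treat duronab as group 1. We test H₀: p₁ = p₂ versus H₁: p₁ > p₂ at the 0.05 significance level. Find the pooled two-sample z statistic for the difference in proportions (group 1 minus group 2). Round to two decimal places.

z = 1.14

p̂₁ = 16/124 = 0.1290, p̂₂ = 109/1127 = 0.0967.
Pooled p̂ = (16+109)/(124+1127) = 125/1251 = 0.0999.
SE = √(0.089936 × 0.00895183) = 0.0284.
z = (0.1290 − 0.0967)/0.0284 = 0.0323/0.0284 = 1.14.
p-value = P(Z > 1.139) ≈ 0.1274. With α = 0.05, fail to reject H₀.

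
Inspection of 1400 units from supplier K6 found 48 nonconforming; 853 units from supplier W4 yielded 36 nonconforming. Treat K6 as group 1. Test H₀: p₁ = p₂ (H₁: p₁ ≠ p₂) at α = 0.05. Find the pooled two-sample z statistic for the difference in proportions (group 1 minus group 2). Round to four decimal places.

p̂₁ = 48/1400 ≈ 0.034286, p̂₂ = 36/853 ≈ 0.042204.
Pooled p̂ = (48+36)/(1400+853) = 84/2253 = 0.037284.
SE = √(p̂(1−p̂)(1/n₁+1/n₂)) = √(0.037284·0.962716·0.00188662) = √(6.77174e-05) = 0.008229.
z = (0.034286 − 0.042204)/0.008229 = -0.007918/0.008229 = -0.9622.
p-value = 2·P(Z > 0.962) ≈ 0.3359; since p > α = 0.05, fail to reject H₀.

z = -0.9622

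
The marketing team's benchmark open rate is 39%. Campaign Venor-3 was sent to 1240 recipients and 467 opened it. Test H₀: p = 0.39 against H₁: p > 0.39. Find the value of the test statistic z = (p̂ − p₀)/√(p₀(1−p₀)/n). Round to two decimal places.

z = -0.97

p̂ = 467/1240 = 0.37661.
Standard error under H₀: √(0.39×0.61/1240) = 0.01385.
z = (0.37661 − 0.39)/0.01385 = -0.01339/0.01385 = -0.97.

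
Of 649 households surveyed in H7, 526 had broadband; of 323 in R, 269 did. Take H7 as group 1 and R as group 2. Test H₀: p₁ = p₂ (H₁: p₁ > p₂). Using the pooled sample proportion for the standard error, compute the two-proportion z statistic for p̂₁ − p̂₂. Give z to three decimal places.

z = -0.850

p̂₁ = 526/649 = 0.81048, p̂₂ = 269/323 = 0.83282.
Pooled p̂ = (526+269)/(649+323) = 795/972 = 0.81790.
SE = √(p̂(1−p̂)(1/n₁+1/n₂)) = √(0.81790·0.18210·0.00463681) = √(0.000690601) = 0.02628.
z = (0.81048 − 0.83282)/0.02628 = -0.02234/0.02628 = -0.850.
p-value = P(Z > -0.850) ≈ 0.8024.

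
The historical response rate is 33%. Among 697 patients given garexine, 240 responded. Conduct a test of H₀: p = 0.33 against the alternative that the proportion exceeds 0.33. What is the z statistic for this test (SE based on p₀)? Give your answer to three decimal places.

z = 0.805

p̂ = 240/697 ≈ 0.34433.
Standard error under H₀: √(0.33×0.67/697) = 0.01781.
z = (0.34433 − 0.33)/0.01781 = 0.01433/0.01781 = 0.805.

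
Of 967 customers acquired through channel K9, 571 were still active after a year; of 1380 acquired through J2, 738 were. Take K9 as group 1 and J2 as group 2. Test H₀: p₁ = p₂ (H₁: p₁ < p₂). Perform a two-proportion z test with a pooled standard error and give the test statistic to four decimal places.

z = 2.6744

p̂₁ = 571/967 ≈ 0.5904860, p̂₂ = 738/1380 ≈ 0.5347826.
Pooled p̂ = (571+738)/(967+1380) = 1309/2347 = 0.5577333.
SE = √(0.246667 × 0.00175876) = 0.0208286.
z = (0.5904860 − 0.5347826)/0.0208286 = 0.0557034/0.0208286 = 2.6744.
p-value = P(Z < 2.674) ≈ 0.9963.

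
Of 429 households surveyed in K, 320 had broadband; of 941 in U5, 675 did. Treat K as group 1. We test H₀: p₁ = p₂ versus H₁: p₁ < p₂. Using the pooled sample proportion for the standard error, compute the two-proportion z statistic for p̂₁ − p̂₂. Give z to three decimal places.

z = 1.101

p̂₁ = 320/429 = 0.74592, p̂₂ = 675/941 = 0.71732.
Pooled p̂ = (320+675)/(429+941) = 995/1370 = 0.72628.
SE = √(p̂(1−p̂)(1/n₁+1/n₂)) = √(0.72628·0.27372·0.0033937) = √(0.000674663) = 0.02597.
z = (0.74592 − 0.71732)/0.02597 = 0.02860/0.02597 = 1.101.
p-value = P(Z < 1.101) ≈ 0.8646.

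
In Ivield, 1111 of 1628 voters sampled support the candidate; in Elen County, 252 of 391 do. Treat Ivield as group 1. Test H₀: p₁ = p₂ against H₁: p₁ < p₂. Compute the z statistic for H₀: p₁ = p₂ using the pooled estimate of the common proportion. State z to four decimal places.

z = 1.4381

p̂₁ = 1111/1628 = 0.682432, p̂₂ = 252/391 = 0.644501.
Pooled p̂ = (1111+252)/(1628+391) = 1363/2019 = 0.675087.
SE = √(p̂(1−p̂)(1/n₁+1/n₂)) = √(0.675087·0.324913·0.0031718) = √(0.000695716) = 0.026376.
z = (0.682432 − 0.644501)/0.026376 = 0.037931/0.026376 = 1.4381.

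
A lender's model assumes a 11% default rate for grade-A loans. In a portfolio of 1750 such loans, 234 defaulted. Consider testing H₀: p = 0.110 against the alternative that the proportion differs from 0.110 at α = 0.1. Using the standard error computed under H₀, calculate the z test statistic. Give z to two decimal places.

z = 3.17

p̂ = 234/1750 = 0.13371.
Standard error under H₀: √(0.11×0.89/1750) = 0.00748.
z = (0.13371 − 0.11)/0.00748 = 0.02371/0.00748 = 3.17.
Two-sided p-value ≈ 2·Φ(−3.171) = 0.0015. With α = 0.1, reject H₀.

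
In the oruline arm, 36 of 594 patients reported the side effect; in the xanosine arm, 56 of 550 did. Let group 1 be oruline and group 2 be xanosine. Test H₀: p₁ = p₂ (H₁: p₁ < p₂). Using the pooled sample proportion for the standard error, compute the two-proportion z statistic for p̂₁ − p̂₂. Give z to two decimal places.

z = -2.56

p̂₁ = 36/594 ≈ 0.0606, p̂₂ = 56/550 ≈ 0.1018.
Pooled p̂ = (36+56)/(594+550) = 92/1144 = 0.0804.
SE = √(p̂(1−p̂)(1/n₁+1/n₂)) = √(0.0804·0.9196·0.00350168) = √(0.000258957) = 0.0161.
z = (0.0606 − 0.1018)/0.0161 = -0.0412/0.0161 = -2.56.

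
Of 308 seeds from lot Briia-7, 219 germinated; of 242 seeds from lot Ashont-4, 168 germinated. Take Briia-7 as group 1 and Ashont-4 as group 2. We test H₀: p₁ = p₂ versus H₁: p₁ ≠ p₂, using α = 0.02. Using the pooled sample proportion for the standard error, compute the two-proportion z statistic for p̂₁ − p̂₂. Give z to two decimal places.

p̂₁ = 219/308 ≈ 0.7110, p̂₂ = 168/242 ≈ 0.6942.
Pooled p̂ = (219+168)/(308+242) = 387/550 = 0.7036.
SE = √(p̂(1−p̂)(1/n₁+1/n₂)) = √(0.7036·0.2964·0.00737898) = √(0.00153876) = 0.0392.
z = (0.7110 − 0.6942)/0.0392 = 0.0168/0.0392 = 0.43.
Two-sided p-value ≈ 2·Φ(−0.429) = 0.6680. With α = 0.02, fail to reject H₀.

z = 0.43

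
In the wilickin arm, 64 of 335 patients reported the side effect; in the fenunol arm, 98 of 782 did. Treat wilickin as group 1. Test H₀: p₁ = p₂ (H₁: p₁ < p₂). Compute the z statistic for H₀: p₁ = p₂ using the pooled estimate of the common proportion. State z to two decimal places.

z = 2.86

p̂₁ = 64/335 = 0.1910, p̂₂ = 98/782 = 0.1253.
Pooled p̂ = (64+98)/(335+782) = 162/1117 = 0.1450.
SE = √(p̂(1−p̂)(1/n₁+1/n₂)) = √(0.1450·0.8550·0.00426385) = √(0.000528705) = 0.0230.
z = (0.1910 − 0.1253)/0.0230 = 0.0657/0.0230 = 2.86.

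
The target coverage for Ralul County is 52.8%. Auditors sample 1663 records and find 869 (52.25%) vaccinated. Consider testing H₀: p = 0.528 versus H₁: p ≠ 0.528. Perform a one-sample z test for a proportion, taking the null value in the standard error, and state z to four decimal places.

p̂ = 869/1663 ≈ 0.522550.
Under H₀, SE = √(0.528·0.472/1663) = √(0.000149859) = 0.012242.
z = (0.522550 − 0.528)/0.012242 = -0.005450/0.012242 = -0.4452.

z = -0.4452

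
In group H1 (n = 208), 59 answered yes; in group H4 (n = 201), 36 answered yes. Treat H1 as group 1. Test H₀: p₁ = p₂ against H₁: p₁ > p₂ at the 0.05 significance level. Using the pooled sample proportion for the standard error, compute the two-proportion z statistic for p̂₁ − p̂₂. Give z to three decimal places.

z = 2.503

p̂₁ = 59/208 ≈ 0.28365, p̂₂ = 36/201 ≈ 0.17910.
Pooled p̂ = (59+36)/(208+201) = 95/409 = 0.23227.
SE = √(p̂(1−p̂)(1/n₁+1/n₂)) = √(0.23227·0.76773·0.00978282) = √(0.0017445) = 0.04177.
z = (0.28365 − 0.17910)/0.04177 = 0.10455/0.04177 = 2.503.
p-value = P(Z > 2.503) ≈ 0.0062. With α = 0.05, reject H₀.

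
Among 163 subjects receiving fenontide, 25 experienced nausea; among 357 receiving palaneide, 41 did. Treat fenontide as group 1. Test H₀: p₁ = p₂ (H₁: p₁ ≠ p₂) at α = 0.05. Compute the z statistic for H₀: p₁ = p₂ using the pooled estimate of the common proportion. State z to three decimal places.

z = 1.224

p̂₁ = 25/163 ≈ 0.15337, p̂₂ = 41/357 ≈ 0.11485.
Pooled p̂ = (25+41)/(163+357) = 66/520 = 0.12692.
SE = √(0.110814 × 0.00893609) = 0.03147.
z = (0.15337 − 0.11485)/0.03147 = 0.03852/0.03147 = 1.224.
p-value = 2·P(Z > 1.224) ≈ 0.2208, so at α = 0.05 we fail to reject H₀.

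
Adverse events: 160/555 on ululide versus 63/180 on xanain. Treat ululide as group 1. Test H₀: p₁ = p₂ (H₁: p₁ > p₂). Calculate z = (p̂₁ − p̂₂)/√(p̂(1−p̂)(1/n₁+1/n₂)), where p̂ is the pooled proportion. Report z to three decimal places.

z = -1.565

p̂₁ = 160/555 = 0.28829, p̂₂ = 63/180 = 0.35000.
Pooled p̂ = (160+63)/(555+180) = 223/735 = 0.30340.
SE = √(p̂(1−p̂)(1/n₁+1/n₂)) = √(0.30340·0.69660·0.00735736) = √(0.00155497) = 0.03943.
z = (0.28829 − 0.35000)/0.03943 = -0.06171/0.03943 = -1.565.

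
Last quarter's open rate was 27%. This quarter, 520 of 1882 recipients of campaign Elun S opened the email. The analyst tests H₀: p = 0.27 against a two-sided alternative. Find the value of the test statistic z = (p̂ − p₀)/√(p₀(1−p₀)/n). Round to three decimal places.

p̂ = 520/1882 ≈ 0.27630.
Under H₀, SE = √(0.27·0.73/1882) = √(0.000104729) = 0.01023.
z = (0.27630 − 0.27)/0.01023 = 0.00630/0.01023 = 0.616.
Two-sided p-value ≈ 2·Φ(−0.616) = 0.5380.

z = 0.616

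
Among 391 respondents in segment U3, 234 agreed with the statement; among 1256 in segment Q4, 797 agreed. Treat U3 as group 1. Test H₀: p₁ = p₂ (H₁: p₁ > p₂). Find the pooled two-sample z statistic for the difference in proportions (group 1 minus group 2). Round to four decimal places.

p̂₁ = 234/391 = 0.598465, p̂₂ = 797/1256 = 0.634554.
Pooled p̂ = (234+797)/(391+1256) = 1031/1647 = 0.625987.
SE = √(0.234127 × 0.00335372) = 0.028021.
z = (0.598465 − 0.634554)/0.028021 = -0.036089/0.028021 = -1.2879.

z = -1.2879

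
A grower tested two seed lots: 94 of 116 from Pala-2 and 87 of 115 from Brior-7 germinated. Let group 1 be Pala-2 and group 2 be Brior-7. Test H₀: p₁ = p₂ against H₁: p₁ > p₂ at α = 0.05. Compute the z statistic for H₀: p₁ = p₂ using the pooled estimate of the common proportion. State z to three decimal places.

z = 0.993

p̂₁ = 94/116 = 0.81034, p̂₂ = 87/115 = 0.75652.
Pooled p̂ = (94+87)/(116+115) = 181/231 = 0.78355.
SE = √(0.1696 × 0.0173163) = 0.05419.
z = (0.81034 − 0.75652)/0.05419 = 0.05382/0.05419 = 0.993.
p-value = P(Z > 0.993) ≈ 0.1603; since p > α = 0.05, fail to reject H₀.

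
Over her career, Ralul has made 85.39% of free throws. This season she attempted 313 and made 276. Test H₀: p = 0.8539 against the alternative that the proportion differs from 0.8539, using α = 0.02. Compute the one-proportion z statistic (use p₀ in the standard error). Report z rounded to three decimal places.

z = 1.397

p̂ = 276/313 ≈ 0.88179.
Standard error under H₀: √(0.8539×0.1461/313) = 0.01996.
z = (0.88179 − 0.8539)/0.01996 = 0.02789/0.01996 = 1.397.
Two-sided p-value ≈ 2·Φ(−1.397) = 0.1624. With α = 0.02, fail to reject H₀.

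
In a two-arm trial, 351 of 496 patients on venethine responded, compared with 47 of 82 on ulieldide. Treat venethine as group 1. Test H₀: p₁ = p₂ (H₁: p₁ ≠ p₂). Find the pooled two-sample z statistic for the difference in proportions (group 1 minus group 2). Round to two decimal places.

z = 2.44

p̂₁ = 351/496 = 0.7077, p̂₂ = 47/82 = 0.5732.
Pooled p̂ = (351+47)/(496+82) = 398/578 = 0.6886.
SE = √(p̂(1−p̂)(1/n₁+1/n₂)) = √(0.6886·0.3114·0.0142113) = √(0.00304742) = 0.0552.
z = (0.7077 − 0.5732)/0.0552 = 0.1345/0.0552 = 2.44.
Two-sided p-value ≈ 2·Φ(−2.436) = 0.0148.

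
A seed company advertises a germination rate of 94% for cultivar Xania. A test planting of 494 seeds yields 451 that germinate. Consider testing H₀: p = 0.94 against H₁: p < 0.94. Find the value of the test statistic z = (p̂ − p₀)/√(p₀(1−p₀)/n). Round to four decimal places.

z = -2.5311

p̂ = 451/494 ≈ 0.912955.
SE = √(p₀(1−p₀)/n) = √(0.0564/494) = 0.010685.
z = (0.912955 − 0.94)/0.010685 = -0.027045/0.010685 = -2.5311.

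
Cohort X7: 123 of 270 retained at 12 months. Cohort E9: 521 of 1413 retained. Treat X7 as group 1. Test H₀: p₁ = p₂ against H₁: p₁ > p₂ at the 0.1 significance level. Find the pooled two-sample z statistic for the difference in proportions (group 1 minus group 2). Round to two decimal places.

p̂₁ = 123/270 = 0.4556, p̂₂ = 521/1413 = 0.3687.
Pooled p̂ = (123+521)/(270+1413) = 644/1683 = 0.3827.
SE = √(0.236229 × 0.00441142) = 0.0323.
z = (0.4556 − 0.3687)/0.0323 = 0.0869/0.0323 = 2.69.
p-value = P(Z > 2.690) ≈ 0.0036; since p < α = 0.1, reject H₀.

z = 2.69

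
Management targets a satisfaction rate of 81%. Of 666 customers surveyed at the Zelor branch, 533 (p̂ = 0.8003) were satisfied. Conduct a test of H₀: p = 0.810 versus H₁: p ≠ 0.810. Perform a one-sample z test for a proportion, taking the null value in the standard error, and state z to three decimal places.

z = -0.638

p̂ = 533/666 ≈ 0.80030.
Standard error under H₀: √(0.81×0.19/666) = 0.01520.
z = (0.80030 − 0.81)/0.01520 = -0.00970/0.01520 = -0.638.
Two-sided p-value ≈ 2·Φ(−0.638) = 0.5234.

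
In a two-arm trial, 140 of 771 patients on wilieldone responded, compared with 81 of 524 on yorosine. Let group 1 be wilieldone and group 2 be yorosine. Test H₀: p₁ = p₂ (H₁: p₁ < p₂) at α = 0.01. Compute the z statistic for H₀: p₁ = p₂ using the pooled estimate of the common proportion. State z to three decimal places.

p̂₁ = 140/771 = 0.18158, p̂₂ = 81/524 = 0.15458.
Pooled p̂ = (140+81)/(771+524) = 221/1295 = 0.17066.
SE = √(0.141533 × 0.00320541) = 0.02130.
z = (0.18158 − 0.15458)/0.02130 = 0.02700/0.02130 = 1.268.
p-value = P(Z < 1.268) ≈ 0.8976. With α = 0.01, fail to reject H₀.

z = 1.268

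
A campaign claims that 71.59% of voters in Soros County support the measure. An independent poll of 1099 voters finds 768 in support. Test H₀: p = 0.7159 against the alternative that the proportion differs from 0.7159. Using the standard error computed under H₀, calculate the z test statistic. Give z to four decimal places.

z = -1.2557

p̂ = 768/1099 = 0.698817.
SE = √(p₀(1−p₀)/n) = √(0.20339/1099) = 0.013604.
z = (0.698817 − 0.7159)/0.013604 = -0.017083/0.013604 = -1.2557.
p-value = 2·P(Z > 1.256) ≈ 0.2092.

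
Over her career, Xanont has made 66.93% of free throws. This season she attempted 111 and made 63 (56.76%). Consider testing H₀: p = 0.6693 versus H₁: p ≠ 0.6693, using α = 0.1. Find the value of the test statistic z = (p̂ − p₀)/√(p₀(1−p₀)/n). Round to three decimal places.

z = -2.278

p̂ = 63/111 ≈ 0.56757.
SE = √(p₀(1−p₀)/n) = √(0.22134/111) = 0.04465.
z = (0.56757 − 0.6693)/0.04465 = -0.10173/0.04465 = -2.278.
p-value = 2·P(Z > 2.278) ≈ 0.0227. With α = 0.1, reject H₀.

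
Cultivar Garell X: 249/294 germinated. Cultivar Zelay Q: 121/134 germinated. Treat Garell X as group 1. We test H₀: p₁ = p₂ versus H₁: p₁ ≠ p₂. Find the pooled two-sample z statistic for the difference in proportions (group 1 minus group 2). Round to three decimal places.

p̂₁ = 249/294 ≈ 0.84694, p̂₂ = 121/134 ≈ 0.90299.
Pooled p̂ = (249+121)/(294+134) = 370/428 = 0.86449.
SE = √(p̂(1−p̂)(1/n₁+1/n₂)) = √(0.86449·0.13551·0.010864) = √(0.00127272) = 0.03568.
z = (0.84694 − 0.90299)/0.03568 = -0.05605/0.03568 = -1.571.

z = -1.571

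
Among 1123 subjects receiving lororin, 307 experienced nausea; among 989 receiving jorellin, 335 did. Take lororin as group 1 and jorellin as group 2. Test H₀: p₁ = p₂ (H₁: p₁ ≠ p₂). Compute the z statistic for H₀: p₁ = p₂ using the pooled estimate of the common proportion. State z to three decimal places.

z = -3.258

p̂₁ = 307/1123 ≈ 0.27337, p̂₂ = 335/989 ≈ 0.33873.
Pooled p̂ = (307+335)/(1123+989) = 642/2112 = 0.30398.
SE = √(0.211575 × 0.00190159) = 0.02006.
z = (0.27337 − 0.33873)/0.02006 = -0.06536/0.02006 = -3.258.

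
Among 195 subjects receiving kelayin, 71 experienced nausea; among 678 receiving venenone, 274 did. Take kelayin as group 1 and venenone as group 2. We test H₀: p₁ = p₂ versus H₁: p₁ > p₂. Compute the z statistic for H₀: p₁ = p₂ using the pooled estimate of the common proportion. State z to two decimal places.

z = -1.01

p̂₁ = 71/195 = 0.3641, p̂₂ = 274/678 = 0.4041.
Pooled p̂ = (71+274)/(195+678) = 345/873 = 0.3952.
SE = √(0.239015 × 0.00660313) = 0.0397.
z = (0.3641 − 0.4041)/0.0397 = -0.0400/0.0397 = -1.01.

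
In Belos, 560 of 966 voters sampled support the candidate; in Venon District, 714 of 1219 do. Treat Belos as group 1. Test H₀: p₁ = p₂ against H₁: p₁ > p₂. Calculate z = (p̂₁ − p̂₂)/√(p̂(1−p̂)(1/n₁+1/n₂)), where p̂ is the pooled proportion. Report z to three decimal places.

p̂₁ = 560/966 ≈ 0.57971, p̂₂ = 714/1219 ≈ 0.58573.
Pooled p̂ = (560+714)/(966+1219) = 1274/2185 = 0.58307.
SE = √(p̂(1−p̂)(1/n₁+1/n₂)) = √(0.58307·0.41693·0.00185554) = √(0.000451082) = 0.02124.
z = (0.57971 − 0.58573)/0.02124 = -0.00602/0.02124 = -0.283.
p-value = P(Z > -0.283) ≈ 0.6115.

z = -0.283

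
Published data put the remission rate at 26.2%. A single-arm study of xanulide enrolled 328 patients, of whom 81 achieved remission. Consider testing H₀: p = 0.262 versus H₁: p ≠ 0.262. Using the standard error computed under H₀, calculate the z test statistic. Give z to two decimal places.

p̂ = 81/328 = 0.2470.
Under H₀, SE = √(0.262·0.738/328) = √(0.0005895) = 0.0243.
z = (0.2470 − 0.262)/0.0243 = -0.0150/0.0243 = -0.62.

z = -0.62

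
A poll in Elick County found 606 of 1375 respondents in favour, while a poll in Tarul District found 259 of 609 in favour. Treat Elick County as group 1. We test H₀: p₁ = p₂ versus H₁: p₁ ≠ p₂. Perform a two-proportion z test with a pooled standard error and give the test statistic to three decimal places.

z = 0.640

p̂₁ = 606/1375 ≈ 0.44073, p̂₂ = 259/609 ≈ 0.42529.
Pooled p̂ = (606+259)/(1375+609) = 865/1984 = 0.43599.
SE = √(0.245902 × 0.00236931) = 0.02414.
z = (0.44073 − 0.42529)/0.02414 = 0.01544/0.02414 = 0.640.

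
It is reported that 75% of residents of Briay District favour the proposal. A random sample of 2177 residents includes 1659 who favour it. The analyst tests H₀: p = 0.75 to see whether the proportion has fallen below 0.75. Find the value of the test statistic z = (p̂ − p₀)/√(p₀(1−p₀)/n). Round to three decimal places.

z = 1.299

p̂ = 1659/2177 ≈ 0.762058.
Under H₀, SE = √(0.75·0.25/2177) = √(8.61277e-05) = 0.009281.
z = (0.762058 − 0.75)/0.009281 = 0.012058/0.009281 = 1.299.
p-value = P(Z < 1.299) ≈ 0.9031.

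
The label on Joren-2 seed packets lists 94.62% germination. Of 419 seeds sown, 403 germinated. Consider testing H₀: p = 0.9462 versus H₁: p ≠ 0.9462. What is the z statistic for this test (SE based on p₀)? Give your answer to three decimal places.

z = 1.417

p̂ = 403/419 = 0.96181.
Standard error under H₀: √(0.9462×0.0538/419) = 0.01102.
z = (0.96181 − 0.9462)/0.01102 = 0.01561/0.01102 = 1.417.
p-value = 2·P(Z > 1.417) ≈ 0.1566.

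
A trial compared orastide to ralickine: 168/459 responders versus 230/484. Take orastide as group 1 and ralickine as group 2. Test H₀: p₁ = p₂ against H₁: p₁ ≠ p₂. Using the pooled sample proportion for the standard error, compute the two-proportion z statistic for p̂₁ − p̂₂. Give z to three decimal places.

p̂₁ = 168/459 ≈ 0.36601, p̂₂ = 230/484 ≈ 0.47521.
Pooled p̂ = (168+230)/(459+484) = 398/943 = 0.42206.
SE = √(p̂(1−p̂)(1/n₁+1/n₂)) = √(0.42206·0.57794·0.00424476) = √(0.0010354) = 0.03218.
z = (0.36601 − 0.47521)/0.03218 = -0.10920/0.03218 = -3.393.

z = -3.393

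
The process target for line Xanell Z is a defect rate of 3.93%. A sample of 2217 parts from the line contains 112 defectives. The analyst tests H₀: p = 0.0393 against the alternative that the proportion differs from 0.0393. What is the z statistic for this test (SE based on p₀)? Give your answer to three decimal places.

z = 2.719

p̂ = 112/2217 ≈ 0.0505187.
Standard error under H₀: √(0.0393×0.9607/2217) = 0.0041267.
z = (0.0505187 − 0.0393)/0.0041267 = 0.0112187/0.0041267 = 2.719.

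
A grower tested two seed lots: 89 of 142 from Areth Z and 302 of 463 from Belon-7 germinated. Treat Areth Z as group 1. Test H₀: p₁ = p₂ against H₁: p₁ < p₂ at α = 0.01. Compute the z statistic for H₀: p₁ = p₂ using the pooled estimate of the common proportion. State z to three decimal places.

z = -0.556

p̂₁ = 89/142 ≈ 0.62676, p̂₂ = 302/463 ≈ 0.65227.
Pooled p̂ = (89+302)/(142+463) = 391/605 = 0.64628.
SE = √(p̂(1−p̂)(1/n₁+1/n₂)) = √(0.64628·0.35372·0.00920208) = √(0.00210361) = 0.04587.
z = (0.62676 − 0.65227)/0.04587 = -0.02551/0.04587 = -0.556.
p-value = P(Z < -0.556) ≈ 0.2891, so at α = 0.01 we fail to reject H₀.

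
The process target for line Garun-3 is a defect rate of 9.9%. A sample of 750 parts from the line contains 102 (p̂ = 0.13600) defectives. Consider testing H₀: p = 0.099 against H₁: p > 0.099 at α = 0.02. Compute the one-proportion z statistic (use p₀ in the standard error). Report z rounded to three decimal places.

p̂ = 102/750 ≈ 0.136000.
Standard error under H₀: √(0.099×0.901/750) = 0.010906.
z = (0.136000 − 0.099)/0.010906 = 0.037000/0.010906 = 3.393.
p-value = P(Z > 3.393) ≈ 0.0003. With α = 0.02, reject H₀.

z = 3.393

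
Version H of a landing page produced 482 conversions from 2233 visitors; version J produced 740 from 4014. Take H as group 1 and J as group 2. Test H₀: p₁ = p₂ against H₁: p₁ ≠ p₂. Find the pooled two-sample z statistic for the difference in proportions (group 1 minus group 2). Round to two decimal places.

z = 3.01

p̂₁ = 482/2233 = 0.21585, p̂₂ = 740/4014 = 0.18435.
Pooled p̂ = (482+740)/(2233+4014) = 1222/6247 = 0.19561.
SE = √(p̂(1−p̂)(1/n₁+1/n₂)) = √(0.19561·0.80439·0.000696956) = √(0.000109665) = 0.01047.
z = (0.21585 − 0.18435)/0.01047 = 0.03150/0.01047 = 3.01.
Two-sided p-value ≈ 2·Φ(−3.008) = 0.0026.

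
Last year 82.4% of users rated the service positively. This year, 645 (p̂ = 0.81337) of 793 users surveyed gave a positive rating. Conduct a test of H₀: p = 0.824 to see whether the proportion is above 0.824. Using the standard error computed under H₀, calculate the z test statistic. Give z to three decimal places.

p̂ = 645/793 ≈ 0.81337.
Under H₀, SE = √(0.824·0.176/793) = √(0.00018288) = 0.01352.
z = (0.81337 − 0.824)/0.01352 = -0.01063/0.01352 = -0.786.
p-value = P(Z > -0.786) ≈ 0.7841.

z = -0.786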